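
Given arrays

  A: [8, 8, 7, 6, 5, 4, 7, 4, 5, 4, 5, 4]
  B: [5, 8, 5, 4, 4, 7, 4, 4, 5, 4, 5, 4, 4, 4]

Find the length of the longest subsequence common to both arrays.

9

Pick 8 [2,2], 5 [5,3], 4 [6,5], 7 [7,6], 4 [8,8], 5 [9,9], 4 [10,10], 5 [11,11], 4 [12,14]; all 9 values appear in both, in order. Since dp[12][14] = 9, nothing longer is possible.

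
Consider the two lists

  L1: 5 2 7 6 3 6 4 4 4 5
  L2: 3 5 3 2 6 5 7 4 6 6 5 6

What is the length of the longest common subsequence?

Let dp[i][j] be the LCS length of the first i values of L1 and the first j values of L2. dp[i][j] = dp[i-1][j-1]+1 when the i-th and j-th values match, else max(dp[i-1][j], dp[i][j-1]).
    ·  3  5  3  2  6  5  7  4  6  6  5  6
 ·  0  0  0  0  0  0  0  0  0  0  0  0  0
 5  0  0  1  1  1  1  1  1  1  1  1  1  1
 2  0  0  1  1  2  2  2  2  2  2  2  2  2
 7  0  0  1  1  2  2  2  3  3  3  3  3  3
 6  0  0  1  1  2  3  3  3  3  4  4  4  4
 3  0  1  1  2  2  3  3  3  3  4  4  4  4
 6  0  1  1  2  2  3  3  3  3  4  5  5  5
 4  0  1  1  2  2  3  3  3  4  4  5  5  5
 4  0  1  1  2  2  3  3  3  4  4  5  5  5
 4  0  1  1  2  2  3  3  3  4  4  5  5  5
 5  0  1  2  2  2  3  4  4  4  4  5  6  6
dp[10][12] = 6. One LCS (by backtracking along matches): 5, 2, 7, 6, 6, 5.

6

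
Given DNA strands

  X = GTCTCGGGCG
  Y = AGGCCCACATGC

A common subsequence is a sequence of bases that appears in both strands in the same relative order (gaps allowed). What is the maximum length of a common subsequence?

5

Let dp[i][j] be the LCS length of the first i bases of X and the first j bases of Y. dp[i][j] = dp[i-1][j-1]+1 when the i-th and j-th bases match, else max(dp[i-1][j], dp[i][j-1]).
    ·  A  G  G  C  C  C  A  C  A  T  G  C
 ·  0  0  0  0  0  0  0  0  0  0  0  0  0
 G  0  0  1  1  1  1  1  1  1  1  1  1  1
 T  0  0  1  1  1  1  1  1  1  1  2  2  2
 C  0  0  1  1  2  2  2  2  2  2  2  2  3
 T  0  0  1  1  2  2  2  2  2  2  3  3  3
 C  0  0  1  1  2  3  3  3  3  3  3  3  4
 G  0  0  1  2  2  3  3  3  3  3  3  4  4
 G  0  0  1  2  2  3  3  3  3  3  3  4  4
 G  0  0  1  2  2  3  3  3  3  3  3  4  4
 C  0  0  1  2  3  3  4  4  4  4  4  4  5
 G  0  0  1  2  3  3  4  4  4  4  4  5  5
dp[10][12] = 5. One LCS (by backtracking along matches): GCTGC.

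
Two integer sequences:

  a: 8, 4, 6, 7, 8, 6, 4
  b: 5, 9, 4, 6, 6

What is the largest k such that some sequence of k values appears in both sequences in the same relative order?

Match 4 at a[2]=b[3] → 6 at a[3]=b[4] → 6 at a[6]=b[5] — 3 values in the same relative order in both. The LCS DP gives dp[7][5] = 3, so this is optimal.

3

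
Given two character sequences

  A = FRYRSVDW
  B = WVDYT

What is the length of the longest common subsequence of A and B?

Match V at A[6]=B[2], then D at A[7]=B[3] — 2 characters in the same relative order in both, and the DP table's final entry dp[8][5] is also 2, so no common subsequence is longer.

2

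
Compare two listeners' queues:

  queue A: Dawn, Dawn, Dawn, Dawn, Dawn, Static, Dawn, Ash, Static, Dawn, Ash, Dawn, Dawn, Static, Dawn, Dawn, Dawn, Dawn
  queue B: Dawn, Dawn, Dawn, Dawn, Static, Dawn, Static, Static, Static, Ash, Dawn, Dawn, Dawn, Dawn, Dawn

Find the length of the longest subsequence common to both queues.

Match Dawn at queue A[1]=queue B[1] → Dawn at queue A[2]=queue B[2] → Dawn at queue A[3]=queue B[3] → Dawn at queue A[4]=queue B[4] → Dawn at queue A[5]=queue B[6] → Static at queue A[6]=queue B[8] → Static at queue A[9]=queue B[9] → Ash at queue A[11]=queue B[10] → Dawn at queue A[13]=queue B[11] → Dawn at queue A[15]=queue B[12] → Dawn at queue A[16]=queue B[13] → Dawn at queue A[17]=queue B[14] → Dawn at queue A[18]=queue B[15] — 13 songs in the same relative order in both. The LCS DP gives dp[18][15] = 13, so this is optimal.

13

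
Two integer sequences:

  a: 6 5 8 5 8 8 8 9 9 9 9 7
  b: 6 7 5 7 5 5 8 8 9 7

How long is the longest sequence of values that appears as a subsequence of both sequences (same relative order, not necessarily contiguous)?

7

Let dp[i][j] be the LCS length of the first i values of a and the first j values of b. dp[i][j] = dp[i-1][j-1]+1 when the i-th and j-th values match, else max(dp[i-1][j], dp[i][j-1]).
    ·  6  7  5  7  5  5  8  8  9  7
 ·  0  0  0  0  0  0  0  0  0  0  0
 6  0  1  1  1  1  1  1  1  1  1  1
 5  0  1  1  2  2  2  2  2  2  2  2
 8  0  1  1  2  2  2  2  3  3  3  3
 5  0  1  1  2  2  3  3  3  3  3  3
 8  0  1  1  2  2  3  3  4  4  4  4
 8  0  1  1  2  2  3  3  4  5  5  5
 8  0  1  1  2  2  3  3  4  5  5  5
 9  0  1  1  2  2  3  3  4  5  6  6
 9  0  1  1  2  2  3  3  4  5  6  6
 9  0  1  1  2  2  3  3  4  5  6  6
 9  0  1  1  2  2  3  3  4  5  6  6
 7  0  1  2  2  3  3  3  4  5  6  7
dp[12][10] = 7. One LCS (by backtracking along matches): 6, 5, 5, 8, 8, 9, 7.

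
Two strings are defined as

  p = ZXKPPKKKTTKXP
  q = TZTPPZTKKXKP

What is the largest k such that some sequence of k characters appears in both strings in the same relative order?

7

Pick Z (p #1, q #2), then P (p #4, q #4), then P (p #5, q #5), then K (p #6, q #8), then K (p #7, q #9), then K (p #11, q #11), then P (p #13, q #12); all 7 characters appear in both, in order. The LCS DP gives dp[13][12] = 7, so this is optimal.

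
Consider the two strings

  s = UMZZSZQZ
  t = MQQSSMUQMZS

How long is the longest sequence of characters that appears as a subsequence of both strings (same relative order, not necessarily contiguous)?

4

Let dp[i][j] be the LCS length of the first i characters of s and the first j characters of t. dp[i][j] = dp[i-1][j-1]+1 when the i-th and j-th characters match, else max(dp[i-1][j], dp[i][j-1]).
    ·  M  Q  Q  S  S  M  U  Q  M  Z  S
 ·  0  0  0  0  0  0  0  0  0  0  0  0
 U  0  0  0  0  0  0  0  1  1  1  1  1
 M  0  1  1  1  1  1  1  1  1  2  2  2
 Z  0  1  1  1  1  1  1  1  1  2  3  3
 Z  0  1  1  1  1  1  1  1  1  2  3  3
 S  0  1  1  1  2  2  2  2  2  2  3  4
 Z  0  1  1  1  2  2  2  2  2  2  3  4
 Q  0  1  2  2  2  2  2  2  3  3  3  4
 Z  0  1  2  2  2  2  2  2  3  3  4  4
dp[8][11] = 4. One LCS (by backtracking along matches): UMZS.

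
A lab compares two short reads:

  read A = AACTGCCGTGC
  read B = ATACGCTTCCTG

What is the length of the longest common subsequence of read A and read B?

8

Taking A (read A #1, read B #1) → A (read A #2, read B #3) → C (read A #3, read B #6) → T (read A #4, read B #8) → C (read A #6, read B #9) → C (read A #7, read B #10) → T (read A #9, read B #11) → G (read A #10, read B #12) gives a common subsequence of length 8, and the DP table's final entry dp[11][12] is also 8, so no common subsequence is longer.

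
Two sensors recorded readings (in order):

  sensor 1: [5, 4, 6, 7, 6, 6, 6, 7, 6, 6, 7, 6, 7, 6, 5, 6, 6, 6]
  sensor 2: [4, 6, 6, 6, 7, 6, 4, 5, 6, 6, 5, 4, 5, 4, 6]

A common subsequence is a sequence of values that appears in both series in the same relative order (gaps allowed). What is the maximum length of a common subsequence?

One common subsequence of length 10: 4 at sensor 1[2]=sensor 2[1]; then 6 at sensor 1[5]=sensor 2[2]; then 6 at sensor 1[6]=sensor 2[3]; then 6 at sensor 1[7]=sensor 2[4]; then 7 at sensor 1[8]=sensor 2[5]; then 6 at sensor 1[9]=sensor 2[6]; then 6 at sensor 1[10]=sensor 2[9]; then 6 at sensor 1[12]=sensor 2[10]; then 5 at sensor 1[15]=sensor 2[13]; then 6 at sensor 1[18]=sensor 2[15]. dp[18][15] = 10 confirms this is the maximum.

10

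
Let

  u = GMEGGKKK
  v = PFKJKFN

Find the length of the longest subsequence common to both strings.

Let dp[i][j] be the LCS length of the first i characters of u and the first j characters of v. dp[i][j] = dp[i-1][j-1]+1 when the i-th and j-th characters match, else max(dp[i-1][j], dp[i][j-1]).
    ·  P  F  K  J  K  F  N
 ·  0  0  0  0  0  0  0  0
 G  0  0  0  0  0  0  0  0
 M  0  0  0  0  0  0  0  0
 E  0  0  0  0  0  0  0  0
 G  0  0  0  0  0  0  0  0
 G  0  0  0  0  0  0  0  0
 K  0  0  0  1  1  1  1  1
 K  0  0  0  1  1  2  2  2
 K  0  0  0  1  1  2  2  2
dp[8][7] = 2. One LCS (by backtracking along matches): KK.

2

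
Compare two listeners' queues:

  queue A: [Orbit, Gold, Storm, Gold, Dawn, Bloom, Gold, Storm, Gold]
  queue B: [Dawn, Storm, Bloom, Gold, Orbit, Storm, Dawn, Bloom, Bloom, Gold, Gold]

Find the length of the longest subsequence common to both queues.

6

One common subsequence of length 6: Orbit at queue A[1]=queue B[5], Storm at queue A[3]=queue B[6], Dawn at queue A[5]=queue B[7], Bloom at queue A[6]=queue B[9], Gold at queue A[7]=queue B[10], Gold at queue A[9]=queue B[11], and the DP table's final entry dp[9][11] is also 6, so no common subsequence is longer.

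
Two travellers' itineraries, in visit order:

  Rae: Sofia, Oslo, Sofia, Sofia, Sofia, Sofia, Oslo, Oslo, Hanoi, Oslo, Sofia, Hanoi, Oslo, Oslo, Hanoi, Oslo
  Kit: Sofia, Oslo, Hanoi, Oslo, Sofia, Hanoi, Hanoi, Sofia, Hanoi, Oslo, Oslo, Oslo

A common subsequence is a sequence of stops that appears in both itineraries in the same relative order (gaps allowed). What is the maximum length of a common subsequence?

Taking Sofia at Rae[1]=Kit[1]; then Oslo at Rae[2]=Kit[4]; then Sofia at Rae[3]=Kit[5]; then Hanoi at Rae[9]=Kit[7]; then Sofia at Rae[11]=Kit[8]; then Hanoi at Rae[12]=Kit[9]; then Oslo at Rae[13]=Kit[10]; then Oslo at Rae[14]=Kit[11]; then Oslo at Rae[16]=Kit[12] gives a common subsequence of length 9. The LCS DP gives dp[16][12] = 9, so this is optimal.

9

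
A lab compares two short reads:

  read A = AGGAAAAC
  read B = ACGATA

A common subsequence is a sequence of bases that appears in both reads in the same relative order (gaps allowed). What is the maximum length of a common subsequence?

Pick A (read A #1, read B #1), then G (read A #3, read B #3), then A (read A #4, read B #4), then A (read A #7, read B #6); all 4 bases appear in both, in order. The LCS DP gives dp[8][6] = 4, so this is optimal.

4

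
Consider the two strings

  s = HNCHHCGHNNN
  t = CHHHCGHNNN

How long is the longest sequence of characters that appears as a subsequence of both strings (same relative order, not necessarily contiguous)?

9

Let dp[i][j] be the LCS length of the first i characters of s and the first j characters of t. dp[i][j] = dp[i-1][j-1]+1 when the i-th and j-th characters match, else max(dp[i-1][j], dp[i][j-1]).
    ·  C  H  H  H  C  G  H  N  N  N
 ·  0  0  0  0  0  0  0  0  0  0  0
 H  0  0  1  1  1  1  1  1  1  1  1
 N  0  0  1  1  1  1  1  1  2  2  2
 C  0  1  1  1  1  2  2  2  2  2  2
 H  0  1  2  2  2  2  2  3  3  3  3
 H  0  1  2  3  3  3  3  3  3  3  3
 C  0  1  2  3  3  4  4  4  4  4  4
 G  0  1  2  3  3  4  5  5  5  5  5
 H  0  1  2  3  4  4  5  6  6  6  6
 N  0  1  2  3  4  4  5  6  7  7  7
 N  0  1  2  3  4  4  5  6  7  8  8
 N  0  1  2  3  4  4  5  6  7  8  9
dp[11][10] = 9. One LCS (by backtracking along matches): HHHCGHNNN.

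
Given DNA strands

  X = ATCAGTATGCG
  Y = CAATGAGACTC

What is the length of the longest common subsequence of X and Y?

Pick A [1,3], T [2,4], A [4,6], G [5,7], A [7,8], T [8,10], C [10,11]; all 7 bases appear in both, in order, and the DP table's final entry dp[11][11] is also 7, so no common subsequence is longer.

7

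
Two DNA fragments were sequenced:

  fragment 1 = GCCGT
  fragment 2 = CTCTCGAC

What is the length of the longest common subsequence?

3

Let dp[i][j] be the LCS length of the first i bases of fragment 1 and the first j bases of fragment 2. dp[i][j] = dp[i-1][j-1]+1 when the i-th and j-th bases match, else max(dp[i-1][j], dp[i][j-1]).
    ·  C  T  C  T  C  G  A  C
 ·  0  0  0  0  0  0  0  0  0
 G  0  0  0  0  0  0  1  1  1
 C  0  1  1  1  1  1  1  1  2
 C  0  1  1  2  2  2  2  2  2
 G  0  1  1  2  2  2  3  3  3
 T  0  1  2  2  3  3  3  3  3
dp[5][8] = 3. One LCS (by backtracking along matches): CCG.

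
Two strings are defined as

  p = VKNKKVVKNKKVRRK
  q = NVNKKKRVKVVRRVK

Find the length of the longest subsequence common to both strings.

10

Pick V [1,2], K [2,4], K [4,5], K [5,6], V [6,8], V [7,10], V [12,11], R [13,12], R [14,13], K [15,15]; all 10 characters appear in both, in order. dp[15][15] = 10 confirms this is the maximum.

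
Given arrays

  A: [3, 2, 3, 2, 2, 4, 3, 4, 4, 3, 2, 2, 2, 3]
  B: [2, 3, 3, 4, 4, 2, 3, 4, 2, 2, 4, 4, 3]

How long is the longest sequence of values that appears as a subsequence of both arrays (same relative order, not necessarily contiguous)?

One common subsequence of length 9: 2 [2,1] → 3 [3,2] → 3 [7,3] → 4 [8,4] → 4 [9,5] → 3 [10,7] → 2 [11,9] → 2 [12,10] → 3 [14,13], and the DP table's final entry dp[14][13] is also 9, so no common subsequence is longer.

9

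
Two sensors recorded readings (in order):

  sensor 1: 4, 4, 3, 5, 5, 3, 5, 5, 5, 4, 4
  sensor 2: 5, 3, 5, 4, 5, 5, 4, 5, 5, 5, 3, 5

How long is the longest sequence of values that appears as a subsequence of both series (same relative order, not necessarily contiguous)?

6

Let dp[i][j] be the LCS length of the first i values of sensor 1 and the first j values of sensor 2. dp[i][j] = dp[i-1][j-1]+1 when the i-th and j-th values match, else max(dp[i-1][j], dp[i][j-1]).
    ·  5  3  5  4  5  5  4  5  5  5  3  5
 ·  0  0  0  0  0  0  0  0  0  0  0  0  0
 4  0  0  0  0  1  1  1  1  1  1  1  1  1
 4  0  0  0  0  1  1  1  2  2  2  2  2  2
 3  0  0  1  1  1  1  1  2  2  2  2  3  3
 5  0  1  1  2  2  2  2  2  3  3  3  3  4
 5  0  1  1  2  2  3  3  3  3  4  4  4  4
 3  0  1  2  2  2  3  3  3  3  4  4  5  5
 5  0  1  2  3  3  3  4  4  4  4  5  5  6
 5  0  1  2  3  3  4  4  4  5  5  5  5  6
 5  0  1  2  3  3  4  5  5  5  6  6  6  6
 4  0  1  2  3  4  4  5  6  6  6  6  6  6
 4  0  1  2  3  4  4  5  6  6  6  6  6  6
dp[11][12] = 6. One LCS (by backtracking along matches): 4, 4, 5, 5, 3, 5.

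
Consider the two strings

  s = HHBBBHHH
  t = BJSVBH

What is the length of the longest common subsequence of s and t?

3

Let dp[i][j] be the LCS length of the first i characters of s and the first j characters of t. dp[i][j] = dp[i-1][j-1]+1 when the i-th and j-th characters match, else max(dp[i-1][j], dp[i][j-1]).
    ·  B  J  S  V  B  H
 ·  0  0  0  0  0  0  0
 H  0  0  0  0  0  0  1
 H  0  0  0  0  0  0  1
 B  0  1  1  1  1  1  1
 B  0  1  1  1  1  2  2
 B  0  1  1  1  1  2  2
 H  0  1  1  1  1  2  3
 H  0  1  1  1  1  2  3
 H  0  1  1  1  1  2  3
dp[8][6] = 3. One LCS (by backtracking along matches): BBH.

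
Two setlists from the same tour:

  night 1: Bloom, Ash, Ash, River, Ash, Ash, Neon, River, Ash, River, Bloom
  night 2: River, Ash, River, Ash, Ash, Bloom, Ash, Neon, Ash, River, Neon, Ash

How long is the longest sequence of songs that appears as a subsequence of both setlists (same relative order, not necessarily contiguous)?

One common subsequence of length 7: Ash at night 1[2]=night 2[2], Ash at night 1[3]=night 2[4], Ash at night 1[5]=night 2[5], Ash at night 1[6]=night 2[7], Neon at night 1[7]=night 2[8], River at night 1[8]=night 2[10], Ash at night 1[9]=night 2[12], and the DP table's final entry dp[11][12] is also 7, so no common subsequence is longer.

7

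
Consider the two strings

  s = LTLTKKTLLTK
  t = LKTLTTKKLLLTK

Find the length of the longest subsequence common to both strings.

Let dp[i][j] be the LCS length of the first i characters of s and the first j characters of t. dp[i][j] = dp[i-1][j-1]+1 when the i-th and j-th characters match, else max(dp[i-1][j], dp[i][j-1]).
    ·  L  K  T  L  T  T  K  K  L  L  L  T  K
 ·  0  0  0  0  0  0  0  0  0  0  0  0  0  0
 L  0  1  1  1  1  1  1  1  1  1  1  1  1  1
 T  0  1  1  2  2  2  2  2  2  2  2  2  2  2
 L  0  1  1  2  3  3  3  3  3  3  3  3  3  3
 T  0  1  1  2  3  4  4  4  4  4  4  4  4  4
 K  0  1  2  2  3  4  4  5  5  5  5  5  5  5
 K  0  1  2  2  3  4  4  5  6  6  6  6  6  6
 T  0  1  2  3  3  4  5  5  6  6  6  6  7  7
 L  0  1  2  3  4  4  5  5  6  7  7  7  7  7
 L  0  1  2  3  4  4  5  5  6  7  8  8  8  8
 T  0  1  2  3  4  5  5  5  6  7  8  8  9  9
 K  0  1  2  3  4  5  5  6  6  7  8  8  9 10
dp[11][13] = 10. One LCS (by backtracking along matches): LTLTKKLLTK.

10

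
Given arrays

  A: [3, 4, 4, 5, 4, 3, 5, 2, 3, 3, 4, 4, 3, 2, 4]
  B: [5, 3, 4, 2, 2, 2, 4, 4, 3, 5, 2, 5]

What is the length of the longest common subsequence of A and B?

7

Pick 3 [1,2]; then 4 [2,3]; then 4 [3,7]; then 4 [5,8]; then 3 [6,9]; then 5 [7,10]; then 2 [8,11]; all 7 values appear in both, in order, and the DP table's final entry dp[15][12] is also 7, so no common subsequence is longer.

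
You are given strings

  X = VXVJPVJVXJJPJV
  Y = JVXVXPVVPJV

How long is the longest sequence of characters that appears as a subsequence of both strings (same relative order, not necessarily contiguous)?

9

Match V at X[1]=Y[2], then X at X[2]=Y[3], then V at X[3]=Y[4], then P at X[5]=Y[6], then V at X[6]=Y[7], then V at X[8]=Y[8], then P at X[12]=Y[9], then J at X[13]=Y[10], then V at X[14]=Y[11] — 9 characters in the same relative order in both, and the DP table's final entry dp[14][11] is also 9, so no common subsequence is longer.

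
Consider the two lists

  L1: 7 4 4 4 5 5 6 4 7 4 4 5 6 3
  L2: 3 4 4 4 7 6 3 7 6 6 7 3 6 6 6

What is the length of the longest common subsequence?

7

One common subsequence of length 7: 4 (L1 #2, L2 #2); then 4 (L1 #3, L2 #3); then 4 (L1 #4, L2 #4); then 6 (L1 #7, L2 #6); then 7 (L1 #9, L2 #8); then 6 (L1 #13, L2 #10); then 3 (L1 #14, L2 #12), and the DP table's final entry dp[14][15] is also 7, so no common subsequence is longer.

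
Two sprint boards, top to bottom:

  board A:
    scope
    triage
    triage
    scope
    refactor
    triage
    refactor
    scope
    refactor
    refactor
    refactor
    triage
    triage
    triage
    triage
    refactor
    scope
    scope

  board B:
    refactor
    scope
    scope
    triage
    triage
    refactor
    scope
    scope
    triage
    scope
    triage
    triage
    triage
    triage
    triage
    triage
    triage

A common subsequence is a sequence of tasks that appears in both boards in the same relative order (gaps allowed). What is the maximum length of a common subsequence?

Pick scope at board A[1]=board B[3], then triage at board A[2]=board B[4], then triage at board A[3]=board B[5], then scope at board A[4]=board B[8], then triage at board A[6]=board B[9], then scope at board A[8]=board B[10], then triage at board A[12]=board B[14], then triage at board A[13]=board B[15], then triage at board A[14]=board B[16], then triage at board A[15]=board B[17]; all 10 tasks appear in both, in order, and the DP table's final entry dp[18][17] is also 10, so no common subsequence is longer.

10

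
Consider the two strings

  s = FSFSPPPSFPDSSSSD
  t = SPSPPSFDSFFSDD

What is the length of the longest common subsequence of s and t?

10

Pick S at s[2]=t[1], S at s[4]=t[3], P at s[6]=t[4], P at s[7]=t[5], S at s[8]=t[6], F at s[9]=t[7], D at s[11]=t[8], S at s[12]=t[9], S at s[13]=t[12], D at s[16]=t[14]; all 10 characters appear in both, in order. dp[16][14] = 10 confirms this is the maximum.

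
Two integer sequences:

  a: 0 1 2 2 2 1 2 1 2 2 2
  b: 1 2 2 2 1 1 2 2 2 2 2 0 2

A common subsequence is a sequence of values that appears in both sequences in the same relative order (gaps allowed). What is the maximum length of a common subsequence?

9

Match 1 at a[2]=b[1]; then 2 at a[3]=b[2]; then 2 at a[4]=b[3]; then 2 at a[5]=b[4]; then 1 at a[6]=b[6]; then 2 at a[7]=b[9]; then 2 at a[9]=b[10]; then 2 at a[10]=b[11]; then 2 at a[11]=b[13] — 9 values in the same relative order in both, and the DP table's final entry dp[11][13] is also 9, so no common subsequence is longer.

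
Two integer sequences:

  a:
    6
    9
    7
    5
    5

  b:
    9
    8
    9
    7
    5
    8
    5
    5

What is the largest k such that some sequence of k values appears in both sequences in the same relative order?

4

Taking 9 (a #2, b #3), 7 (a #3, b #4), 5 (a #4, b #7), 5 (a #5, b #8) gives a common subsequence of length 4. The LCS DP gives dp[5][8] = 4, so this is optimal.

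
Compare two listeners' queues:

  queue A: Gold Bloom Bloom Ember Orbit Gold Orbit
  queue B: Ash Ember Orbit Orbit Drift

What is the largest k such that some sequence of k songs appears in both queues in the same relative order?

3

Taking Ember at queue A[4]=queue B[2], Orbit at queue A[5]=queue B[3], Orbit at queue A[7]=queue B[4] gives a common subsequence of length 3, and the DP table's final entry dp[7][5] is also 3, so no common subsequence is longer.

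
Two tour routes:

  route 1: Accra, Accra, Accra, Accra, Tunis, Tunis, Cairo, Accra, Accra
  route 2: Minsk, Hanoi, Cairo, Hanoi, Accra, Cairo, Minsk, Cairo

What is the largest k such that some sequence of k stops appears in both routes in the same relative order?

Taking Accra [1,5] → Cairo [7,8] gives a common subsequence of length 2. The LCS DP gives dp[9][8] = 2, so this is optimal.

2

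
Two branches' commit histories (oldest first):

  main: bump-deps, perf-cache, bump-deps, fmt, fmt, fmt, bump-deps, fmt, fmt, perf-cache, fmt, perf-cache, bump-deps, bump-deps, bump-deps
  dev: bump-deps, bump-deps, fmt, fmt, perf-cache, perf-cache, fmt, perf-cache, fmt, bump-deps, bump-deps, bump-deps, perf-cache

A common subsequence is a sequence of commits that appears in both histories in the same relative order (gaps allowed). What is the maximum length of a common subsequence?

Match bump-deps (main #1, dev #1), bump-deps (main #3, dev #2), fmt (main #4, dev #3), fmt (main #5, dev #4), fmt (main #9, dev #7), perf-cache (main #10, dev #8), fmt (main #11, dev #9), bump-deps (main #13, dev #10), bump-deps (main #14, dev #11), bump-deps (main #15, dev #12) — 10 commits in the same relative order in both, and the DP table's final entry dp[15][13] is also 10, so no common subsequence is longer.

10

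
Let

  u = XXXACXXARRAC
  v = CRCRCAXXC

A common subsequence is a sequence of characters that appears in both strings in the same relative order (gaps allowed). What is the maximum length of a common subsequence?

5

Match C (u #5, v #1), then R (u #9, v #2), then R (u #10, v #4), then A (u #11, v #6), then C (u #12, v #9) — 5 characters in the same relative order in both, and the DP table's final entry dp[12][9] is also 5, so no common subsequence is longer.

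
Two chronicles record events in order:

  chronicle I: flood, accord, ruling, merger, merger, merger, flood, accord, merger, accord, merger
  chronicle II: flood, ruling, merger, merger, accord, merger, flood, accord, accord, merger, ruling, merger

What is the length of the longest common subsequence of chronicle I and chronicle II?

Match flood (chronicle I #1, chronicle II #1); then ruling (chronicle I #3, chronicle II #2); then merger (chronicle I #4, chronicle II #3); then merger (chronicle I #5, chronicle II #4); then merger (chronicle I #6, chronicle II #6); then flood (chronicle I #7, chronicle II #7); then accord (chronicle I #8, chronicle II #9); then merger (chronicle I #9, chronicle II #10); then merger (chronicle I #11, chronicle II #12) — 9 events in the same relative order in both, and the DP table's final entry dp[11][12] is also 9, so no common subsequence is longer.

9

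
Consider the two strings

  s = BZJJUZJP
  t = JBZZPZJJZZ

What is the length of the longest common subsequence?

5

Taking B at s[1]=t[2]; then Z at s[2]=t[6]; then J at s[3]=t[7]; then J at s[4]=t[8]; then Z at s[6]=t[10] gives a common subsequence of length 5, and the DP table's final entry dp[8][10] is also 5, so no common subsequence is longer.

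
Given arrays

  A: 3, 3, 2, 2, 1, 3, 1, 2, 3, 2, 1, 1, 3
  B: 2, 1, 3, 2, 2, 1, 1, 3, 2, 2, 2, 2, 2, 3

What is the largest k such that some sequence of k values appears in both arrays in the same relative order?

One common subsequence of length 8: 3 at A[2]=B[3]; then 2 at A[3]=B[4]; then 2 at A[4]=B[5]; then 1 at A[5]=B[7]; then 3 at A[6]=B[8]; then 2 at A[8]=B[12]; then 2 at A[10]=B[13]; then 3 at A[13]=B[14]. Since dp[13][14] = 8, nothing longer is possible.

8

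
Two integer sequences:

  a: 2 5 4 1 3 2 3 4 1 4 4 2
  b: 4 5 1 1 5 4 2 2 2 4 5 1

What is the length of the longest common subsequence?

Taking 5 (a #2, b #5); then 4 (a #3, b #6); then 2 (a #6, b #9); then 4 (a #8, b #10); then 1 (a #9, b #12) gives a common subsequence of length 5. dp[12][12] = 5 confirms this is the maximum.

5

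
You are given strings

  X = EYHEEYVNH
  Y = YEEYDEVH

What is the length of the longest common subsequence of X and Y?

6

Match Y at X[2]=Y[1]; then E at X[4]=Y[2]; then E at X[5]=Y[3]; then Y at X[6]=Y[4]; then V at X[7]=Y[7]; then H at X[9]=Y[8] — 6 characters in the same relative order in both. dp[9][8] = 6 confirms this is the maximum.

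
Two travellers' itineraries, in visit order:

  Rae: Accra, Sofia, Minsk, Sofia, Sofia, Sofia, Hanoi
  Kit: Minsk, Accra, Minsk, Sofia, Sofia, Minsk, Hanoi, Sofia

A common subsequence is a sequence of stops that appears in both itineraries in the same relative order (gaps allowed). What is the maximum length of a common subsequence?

5

Match Accra at Rae[1]=Kit[2]; then Minsk at Rae[3]=Kit[3]; then Sofia at Rae[4]=Kit[4]; then Sofia at Rae[5]=Kit[5]; then Sofia at Rae[6]=Kit[8] — 5 stops in the same relative order in both, and the DP table's final entry dp[7][8] is also 5, so no common subsequence is longer.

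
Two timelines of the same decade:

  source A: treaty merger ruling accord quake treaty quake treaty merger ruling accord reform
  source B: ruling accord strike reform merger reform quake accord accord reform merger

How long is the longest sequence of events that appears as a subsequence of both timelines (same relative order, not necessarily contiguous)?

5

One common subsequence of length 5: ruling [3,1]; then accord [4,2]; then quake [5,7]; then accord [11,9]; then reform [12,10]. The LCS DP gives dp[12][11] = 5, so this is optimal.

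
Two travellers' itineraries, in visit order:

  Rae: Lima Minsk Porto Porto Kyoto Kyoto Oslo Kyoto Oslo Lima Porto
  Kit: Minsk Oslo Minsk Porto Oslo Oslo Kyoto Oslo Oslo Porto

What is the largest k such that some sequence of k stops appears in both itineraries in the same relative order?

One common subsequence of length 6: Minsk [2,3] → Porto [3,4] → Kyoto [6,7] → Oslo [7,8] → Oslo [9,9] → Porto [11,10]. dp[11][10] = 6 confirms this is the maximum.

6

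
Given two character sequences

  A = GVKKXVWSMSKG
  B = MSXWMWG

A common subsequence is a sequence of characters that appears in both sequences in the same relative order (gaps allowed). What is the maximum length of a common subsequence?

4

Taking X at A[5]=B[3], W at A[7]=B[4], M at A[9]=B[5], G at A[12]=B[7] gives a common subsequence of length 4. Since dp[12][7] = 4, nothing longer is possible.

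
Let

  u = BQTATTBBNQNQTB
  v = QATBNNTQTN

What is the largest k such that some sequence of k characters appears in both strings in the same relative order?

8

Taking Q (u #2, v #1) → A (u #4, v #2) → T (u #6, v #3) → B (u #8, v #4) → N (u #9, v #5) → N (u #11, v #6) → Q (u #12, v #8) → T (u #13, v #9) gives a common subsequence of length 8, and the DP table's final entry dp[14][10] is also 8, so no common subsequence is longer.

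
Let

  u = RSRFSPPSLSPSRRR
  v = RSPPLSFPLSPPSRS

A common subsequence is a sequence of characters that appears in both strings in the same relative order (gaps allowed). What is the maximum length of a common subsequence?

One common subsequence of length 10: R at u[3]=v[1]; then S at u[5]=v[2]; then P at u[6]=v[3]; then P at u[7]=v[4]; then S at u[8]=v[6]; then L at u[9]=v[9]; then S at u[10]=v[10]; then P at u[11]=v[12]; then S at u[12]=v[13]; then R at u[13]=v[14]. dp[15][15] = 10 confirms this is the maximum.

10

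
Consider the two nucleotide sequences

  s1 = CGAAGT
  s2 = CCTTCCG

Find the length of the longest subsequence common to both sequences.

Let dp[i][j] be the LCS length of the first i bases of s1 and the first j bases of s2. dp[i][j] = dp[i-1][j-1]+1 when the i-th and j-th bases match, else max(dp[i-1][j], dp[i][j-1]).
    ·  C  C  T  T  C  C  G
 ·  0  0  0  0  0  0  0  0
 C  0  1  1  1  1  1  1  1
 G  0  1  1  1  1  1  1  2
 A  0  1  1  1  1  1  1  2
 A  0  1  1  1  1  1  1  2
 G  0  1  1  1  1  1  1  2
 T  0  1  1  2  2  2  2  2
dp[6][7] = 2. One LCS (by backtracking along matches): CG.

2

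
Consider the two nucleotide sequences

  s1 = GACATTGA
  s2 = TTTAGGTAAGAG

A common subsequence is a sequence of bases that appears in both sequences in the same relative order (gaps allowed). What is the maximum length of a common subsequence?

5

Let dp[i][j] be the LCS length of the first i bases of s1 and the first j bases of s2. dp[i][j] = dp[i-1][j-1]+1 when the i-th and j-th bases match, else max(dp[i-1][j], dp[i][j-1]).
    ·  T  T  T  A  G  G  T  A  A  G  A  G
 ·  0  0  0  0  0  0  0  0  0  0  0  0  0
 G  0  0  0  0  0  1  1  1  1  1  1  1  1
 A  0  0  0  0  1  1  1  1  2  2  2  2  2
 C  0  0  0  0  1  1  1  1  2  2  2  2  2
 A  0  0  0  0  1  1  1  1  2  3  3  3  3
 T  0  1  1  1  1  1  1  2  2  3  3  3  3
 T  0  1  2  2  2  2  2  2  2  3  3  3  3
 G  0  1  2  2  2  3  3  3  3  3  4  4  4
 A  0  1  2  2  3  3  3  3  4  4  4  5  5
dp[8][12] = 5. One LCS (by backtracking along matches): GAAGA.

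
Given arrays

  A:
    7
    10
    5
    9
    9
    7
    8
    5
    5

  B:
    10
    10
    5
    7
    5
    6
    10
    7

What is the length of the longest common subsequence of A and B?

Let dp[i][j] be the LCS length of the first i values of A and the first j values of B. dp[i][j] = dp[i-1][j-1]+1 when the i-th and j-th values match, else max(dp[i-1][j], dp[i][j-1]).
    · 10 10  5  7  5  6 10  7
 ·  0  0  0  0  0  0  0  0  0
 7  0  0  0  0  1  1  1  1  1
10  0  1  1  1  1  1  1  2  2
 5  0  1  1  2  2  2  2  2  2
 9  0  1  1  2  2  2  2  2  2
 9  0  1  1  2  2  2  2  2  2
 7  0  1  1  2  3  3  3  3  3
 8  0  1  1  2  3  3  3  3  3
 5  0  1  1  2  3  4  4  4  4
 5  0  1  1  2  3  4  4  4  4
dp[9][8] = 4. One LCS (by backtracking along matches): 10, 5, 7, 5.

4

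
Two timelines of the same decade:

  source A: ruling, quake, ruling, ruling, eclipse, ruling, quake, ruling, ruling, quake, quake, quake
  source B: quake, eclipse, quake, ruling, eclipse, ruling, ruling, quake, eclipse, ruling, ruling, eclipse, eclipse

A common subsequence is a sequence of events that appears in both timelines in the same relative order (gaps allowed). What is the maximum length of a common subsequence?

7

Taking quake at source A[2]=source B[3], ruling at source A[3]=source B[4], ruling at source A[4]=source B[6], ruling at source A[6]=source B[7], quake at source A[7]=source B[8], ruling at source A[8]=source B[10], ruling at source A[9]=source B[11] gives a common subsequence of length 7. dp[12][13] = 7 confirms this is the maximum.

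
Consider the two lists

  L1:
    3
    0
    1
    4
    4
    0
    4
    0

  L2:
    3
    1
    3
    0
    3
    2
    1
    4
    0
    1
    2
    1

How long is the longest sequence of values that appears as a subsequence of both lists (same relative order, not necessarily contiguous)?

5

Taking 3 [1,3] → 0 [2,4] → 1 [3,7] → 4 [5,8] → 0 [6,9] gives a common subsequence of length 5. dp[8][12] = 5 confirms this is the maximum.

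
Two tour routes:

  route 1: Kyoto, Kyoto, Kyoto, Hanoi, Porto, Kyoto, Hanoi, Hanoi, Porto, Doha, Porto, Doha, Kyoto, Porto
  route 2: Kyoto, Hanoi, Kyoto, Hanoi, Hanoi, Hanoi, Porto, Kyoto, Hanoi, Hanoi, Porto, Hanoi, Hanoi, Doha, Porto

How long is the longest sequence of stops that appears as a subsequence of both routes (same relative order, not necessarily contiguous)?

10

Pick Kyoto [1,1] → Kyoto [2,3] → Hanoi [4,6] → Porto [5,7] → Kyoto [6,8] → Hanoi [7,9] → Hanoi [8,10] → Porto [9,11] → Doha [12,14] → Porto [14,15]; all 10 stops appear in both, in order. Since dp[14][15] = 10, nothing longer is possible.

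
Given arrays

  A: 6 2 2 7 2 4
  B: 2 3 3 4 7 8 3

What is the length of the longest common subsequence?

2

Taking 2 (A #2, B #1), 7 (A #4, B #5) gives a common subsequence of length 2. dp[6][7] = 2 confirms this is the maximum.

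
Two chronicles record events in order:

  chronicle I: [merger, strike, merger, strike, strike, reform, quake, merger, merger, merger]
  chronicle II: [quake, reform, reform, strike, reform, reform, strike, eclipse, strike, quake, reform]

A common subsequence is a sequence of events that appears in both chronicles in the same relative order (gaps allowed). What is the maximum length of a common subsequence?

4

Match strike (chronicle I #2, chronicle II #4); then strike (chronicle I #4, chronicle II #7); then strike (chronicle I #5, chronicle II #9); then reform (chronicle I #6, chronicle II #11) — 4 events in the same relative order in both. Since dp[10][11] = 4, nothing longer is possible.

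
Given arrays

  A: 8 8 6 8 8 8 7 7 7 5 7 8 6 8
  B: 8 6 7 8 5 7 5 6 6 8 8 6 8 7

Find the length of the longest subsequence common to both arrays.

Match 8 (A #2, B #1) → 6 (A #3, B #2) → 8 (A #4, B #4) → 7 (A #9, B #6) → 5 (A #10, B #7) → 8 (A #12, B #11) → 6 (A #13, B #12) → 8 (A #14, B #13) — 8 values in the same relative order in both. Since dp[14][14] = 8, nothing longer is possible.

8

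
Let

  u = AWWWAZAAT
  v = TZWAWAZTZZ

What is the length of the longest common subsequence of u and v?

Let dp[i][j] be the LCS length of the first i characters of u and the first j characters of v. dp[i][j] = dp[i-1][j-1]+1 when the i-th and j-th characters match, else max(dp[i-1][j], dp[i][j-1]).
    ·  T  Z  W  A  W  A  Z  T  Z  Z
 ·  0  0  0  0  0  0  0  0  0  0  0
 A  0  0  0  0  1  1  1  1  1  1  1
 W  0  0  0  1  1  2  2  2  2  2  2
 W  0  0  0  1  1  2  2  2  2  2  2
 W  0  0  0  1  1  2  2  2  2  2  2
 A  0  0  0  1  2  2  3  3  3  3  3
 Z  0  0  1  1  2  2  3  4  4  4  4
 A  0  0  1  1  2  2  3  4  4  4  4
 A  0  0  1  1  2  2  3  4  4  4  4
 T  0  1  1  1  2  2  3  4  5  5  5
dp[9][10] = 5. One LCS (by backtracking along matches): AWAZT.

5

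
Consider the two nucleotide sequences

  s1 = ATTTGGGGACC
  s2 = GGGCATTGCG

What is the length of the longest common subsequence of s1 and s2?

5

Let dp[i][j] be the LCS length of the first i bases of s1 and the first j bases of s2. dp[i][j] = dp[i-1][j-1]+1 when the i-th and j-th bases match, else max(dp[i-1][j], dp[i][j-1]).
    ·  G  G  G  C  A  T  T  G  C  G
 ·  0  0  0  0  0  0  0  0  0  0  0
 A  0  0  0  0  0  1  1  1  1  1  1
 T  0  0  0  0  0  1  2  2  2  2  2
 T  0  0  0  0  0  1  2  3  3  3  3
 T  0  0  0  0  0  1  2  3  3  3  3
 G  0  1  1  1  1  1  2  3  4  4  4
 G  0  1  2  2  2  2  2  3  4  4  5
 G  0  1  2  3  3  3  3  3  4  4  5
 G  0  1  2  3  3  3  3  3  4  4  5
 A  0  1  2  3  3  4  4  4  4  4  5
 C  0  1  2  3  4  4  4  4  4  5  5
 C  0  1  2  3  4  4  4  4  4  5  5
dp[11][10] = 5. One LCS (by backtracking along matches): ATTGG.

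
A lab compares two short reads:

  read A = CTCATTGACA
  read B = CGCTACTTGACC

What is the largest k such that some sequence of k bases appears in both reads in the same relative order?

Let dp[i][j] be the LCS length of the first i bases of read A and the first j bases of read B. dp[i][j] = dp[i-1][j-1]+1 when the i-th and j-th bases match, else max(dp[i-1][j], dp[i][j-1]).
    ·  C  G  C  T  A  C  T  T  G  A  C  C
 ·  0  0  0  0  0  0  0  0  0  0  0  0  0
 C  0  1  1  1  1  1  1  1  1  1  1  1  1
 T  0  1  1  1  2  2  2  2  2  2  2  2  2
 C  0  1  1  2  2  2  3  3  3  3  3  3  3
 A  0  1  1  2  2  3  3  3  3  3  4  4  4
 T  0  1  1  2  3  3  3  4  4  4  4  4  4
 T  0  1  1  2  3  3  3  4  5  5  5  5  5
 G  0  1  2  2  3  3  3  4  5  6  6  6  6
 A  0  1  2  2  3  4  4  4  5  6  7  7  7
 C  0  1  2  3  3  4  5  5  5  6  7  8  8
 A  0  1  2  3  3  4  5  5  5  6  7  8  8
dp[10][12] = 8. One LCS (by backtracking along matches): CTCTTGAC.

8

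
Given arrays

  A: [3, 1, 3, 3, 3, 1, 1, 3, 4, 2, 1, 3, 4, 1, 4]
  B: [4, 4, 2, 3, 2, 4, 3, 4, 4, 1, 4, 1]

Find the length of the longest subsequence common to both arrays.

Taking 3 at A[1]=B[4] → 3 at A[3]=B[7] → 4 at A[9]=B[9] → 1 at A[11]=B[10] → 4 at A[13]=B[11] → 1 at A[14]=B[12] gives a common subsequence of length 6, and the DP table's final entry dp[15][12] is also 6, so no common subsequence is longer.

6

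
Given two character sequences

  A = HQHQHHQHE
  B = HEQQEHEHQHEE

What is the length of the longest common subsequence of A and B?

Match H (A #1, B #1) → Q (A #2, B #3) → Q (A #4, B #4) → H (A #5, B #6) → H (A #6, B #8) → Q (A #7, B #9) → H (A #8, B #10) → E (A #9, B #12) — 8 characters in the same relative order in both. Since dp[9][12] = 8, nothing longer is possible.

8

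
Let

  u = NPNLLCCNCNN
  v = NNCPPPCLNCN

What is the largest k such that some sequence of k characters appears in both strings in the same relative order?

Let dp[i][j] be the LCS length of the first i characters of u and the first j characters of v. dp[i][j] = dp[i-1][j-1]+1 when the i-th and j-th characters match, else max(dp[i-1][j], dp[i][j-1]).
    ·  N  N  C  P  P  P  C  L  N  C  N
 ·  0  0  0  0  0  0  0  0  0  0  0  0
 N  0  1  1  1  1  1  1  1  1  1  1  1
 P  0  1  1  1  2  2  2  2  2  2  2  2
 N  0  1  2  2  2  2  2  2  2  3  3  3
 L  0  1  2  2  2  2  2  2  3  3  3  3
 L  0  1  2  2  2  2  2  2  3  3  3  3
 C  0  1  2  3  3  3  3  3  3  3  4  4
 C  0  1  2  3  3  3  3  4  4  4  4  4
 N  0  1  2  3  3  3  3  4  4  5  5  5
 C  0  1  2  3  3  3  3  4  4  5  6  6
 N  0  1  2  3  3  3  3  4  4  5  6  7
 N  0  1  2  3  3  3  3  4  4  5  6  7
dp[11][11] = 7. One LCS (by backtracking along matches): NNCCNCN.

7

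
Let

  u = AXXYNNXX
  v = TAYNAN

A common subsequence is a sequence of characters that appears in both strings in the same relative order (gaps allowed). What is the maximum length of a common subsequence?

One common subsequence of length 4: A at u[1]=v[2], Y at u[4]=v[3], N at u[5]=v[4], N at u[6]=v[6], and the DP table's final entry dp[8][6] is also 4, so no common subsequence is longer.

4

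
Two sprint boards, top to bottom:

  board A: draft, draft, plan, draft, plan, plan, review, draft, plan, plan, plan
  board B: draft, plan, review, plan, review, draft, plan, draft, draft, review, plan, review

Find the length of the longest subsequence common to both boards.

7

Taking draft at board A[2]=board B[1]; then plan at board A[3]=board B[2]; then plan at board A[6]=board B[4]; then review at board A[7]=board B[5]; then draft at board A[8]=board B[6]; then plan at board A[9]=board B[7]; then plan at board A[10]=board B[11] gives a common subsequence of length 7. The LCS DP gives dp[11][12] = 7, so this is optimal.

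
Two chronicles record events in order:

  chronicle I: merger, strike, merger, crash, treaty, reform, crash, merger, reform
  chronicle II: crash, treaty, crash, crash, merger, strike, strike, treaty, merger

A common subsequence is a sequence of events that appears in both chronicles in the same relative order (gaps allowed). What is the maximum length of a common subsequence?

Match merger at chronicle I[1]=chronicle II[5]; then strike at chronicle I[2]=chronicle II[7]; then treaty at chronicle I[5]=chronicle II[8]; then merger at chronicle I[8]=chronicle II[9] — 4 events in the same relative order in both. dp[9][9] = 4 confirms this is the maximum.

4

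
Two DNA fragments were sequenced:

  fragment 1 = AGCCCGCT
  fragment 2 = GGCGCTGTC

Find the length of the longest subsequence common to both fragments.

5

Let dp[i][j] be the LCS length of the first i bases of fragment 1 and the first j bases of fragment 2. dp[i][j] = dp[i-1][j-1]+1 when the i-th and j-th bases match, else max(dp[i-1][j], dp[i][j-1]).
    ·  G  G  C  G  C  T  G  T  C
 ·  0  0  0  0  0  0  0  0  0  0
 A  0  0  0  0  0  0  0  0  0  0
 G  0  1  1  1  1  1  1  1  1  1
 C  0  1  1  2  2  2  2  2  2  2
 C  0  1  1  2  2  3  3  3  3  3
 C  0  1  1  2  2  3  3  3  3  4
 G  0  1  2  2  3  3  3  4  4  4
 C  0  1  2  3  3  4  4  4  4  5
 T  0  1  2  3  3  4  5  5  5  5
dp[8][9] = 5. One LCS (by backtracking along matches): GCCGC.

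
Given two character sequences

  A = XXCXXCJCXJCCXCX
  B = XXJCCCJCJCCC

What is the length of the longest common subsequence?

Pick X at A[1]=B[1]; then X at A[2]=B[2]; then C at A[3]=B[5]; then C at A[6]=B[6]; then J at A[7]=B[7]; then C at A[8]=B[8]; then J at A[10]=B[9]; then C at A[11]=B[10]; then C at A[12]=B[11]; then C at A[14]=B[12]; all 10 characters appear in both, in order. Since dp[15][12] = 10, nothing longer is possible.

10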